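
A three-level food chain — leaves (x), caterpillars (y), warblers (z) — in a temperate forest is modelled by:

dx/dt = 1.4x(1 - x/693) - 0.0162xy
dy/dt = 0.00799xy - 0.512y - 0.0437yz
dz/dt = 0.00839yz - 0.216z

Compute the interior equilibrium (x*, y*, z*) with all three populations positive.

From dz/dt = 0: 0.00839y* = 0.216, so y* = 25.7.
From dx/dt = 0: 1.4(1 - x*/693) = 0.0162·25.7, giving x* = 693·(1 - 0.298) = 487.
From dy/dt = 0: 0.00799·487 - 0.512 = 0.0437z*, so z* = 3.38/0.0437 = 77.2.

x* ≈ 487, y* ≈ 25.7, z* ≈ 77.2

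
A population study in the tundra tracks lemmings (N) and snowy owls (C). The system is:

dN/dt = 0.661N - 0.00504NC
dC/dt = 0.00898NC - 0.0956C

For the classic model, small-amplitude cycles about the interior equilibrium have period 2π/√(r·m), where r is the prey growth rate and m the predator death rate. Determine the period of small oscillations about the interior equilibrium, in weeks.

T ≈ 25 weeks

Here r = 0.661 and m = 0.0956, so r·m = 0.0632.
ω = √0.0632 = 0.251 per week, hence T = 2π/ω ≈ 25 weeks.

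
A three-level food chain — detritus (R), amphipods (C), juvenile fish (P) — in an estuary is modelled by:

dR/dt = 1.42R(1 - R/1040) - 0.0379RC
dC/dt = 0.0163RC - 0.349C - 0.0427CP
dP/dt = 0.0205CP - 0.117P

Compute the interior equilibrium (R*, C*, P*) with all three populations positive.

From dP/dt = 0: 0.0205C* = 0.117, so C* = 5.71.
From dR/dt = 0: 1.42(1 - R*/1040) = 0.0379·5.71, giving R* = 1040·(1 - 0.152) = 882.
From dC/dt = 0: 0.0163·882 - 0.349 = 0.0427P*, so P* = 14/0.0427 = 328.

R* ≈ 882, C* ≈ 5.71, P* ≈ 328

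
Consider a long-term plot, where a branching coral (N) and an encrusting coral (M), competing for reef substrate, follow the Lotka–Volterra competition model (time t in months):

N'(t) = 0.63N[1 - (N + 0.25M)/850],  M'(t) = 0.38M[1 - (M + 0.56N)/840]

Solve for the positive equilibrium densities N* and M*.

Setting both brackets to zero gives the nullclines N + 0.25M = 850 and 0.56N + M = 840.
Substituting M = 840 - 0.56N into the first: N(1 - 0.25·0.56) = 850 - 0.25·840.
So N* = 640/0.86 = 744, and then M* = 840 - 0.56·744 = 423.

N* ≈ 744, M* ≈ 423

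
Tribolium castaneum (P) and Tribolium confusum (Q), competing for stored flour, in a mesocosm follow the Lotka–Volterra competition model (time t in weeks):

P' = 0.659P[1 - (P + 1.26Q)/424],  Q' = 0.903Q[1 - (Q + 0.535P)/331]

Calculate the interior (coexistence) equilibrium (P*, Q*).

Setting both brackets to zero gives the nullclines P + 1.26Q = 424 and 0.535P + Q = 331.
Substituting Q = 331 - 0.535P into the first: P(1 - 1.26·0.535) = 424 - 1.26·331.
So P* = 6.94/0.326 = 21.3, and then Q* = 331 - 0.535·21.3 = 320.

P* ≈ 21.3, Q* ≈ 320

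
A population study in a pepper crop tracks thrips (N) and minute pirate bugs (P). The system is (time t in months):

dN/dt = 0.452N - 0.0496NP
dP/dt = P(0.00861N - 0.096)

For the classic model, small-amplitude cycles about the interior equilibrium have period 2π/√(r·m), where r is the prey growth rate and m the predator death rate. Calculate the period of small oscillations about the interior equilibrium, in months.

Here r = 0.452 and m = 0.096, so r·m = 0.0434.
ω = √0.0434 = 0.208 per month, hence T = 2π/ω ≈ 30.2 months.

T ≈ 30.2 months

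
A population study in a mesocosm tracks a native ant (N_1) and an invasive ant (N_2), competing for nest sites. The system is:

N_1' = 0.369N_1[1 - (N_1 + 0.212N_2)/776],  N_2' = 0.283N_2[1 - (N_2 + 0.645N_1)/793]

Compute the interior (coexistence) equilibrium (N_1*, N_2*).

N_1* ≈ 704, N_2* ≈ 339

Setting both brackets to zero gives the nullclines N_1 + 0.212N_2 = 776 and 0.645N_1 + N_2 = 793.
Substituting N_2 = 793 - 0.645N_1 into the first: N_1(1 - 0.212·0.645) = 776 - 0.212·793.
So N_1* = 608/0.863 = 704, and then N_2* = 793 - 0.645·704 = 339.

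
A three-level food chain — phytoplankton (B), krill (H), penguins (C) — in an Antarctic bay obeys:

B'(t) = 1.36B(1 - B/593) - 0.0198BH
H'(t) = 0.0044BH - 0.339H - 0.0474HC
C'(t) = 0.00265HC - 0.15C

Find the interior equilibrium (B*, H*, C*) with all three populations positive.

B* ≈ 104, H* ≈ 56.6, C* ≈ 2.53

From dC/dt = 0: 0.00265H* = 0.15, so H* = 56.6.
From dB/dt = 0: 1.36(1 - B*/593) = 0.0198·56.6, giving B* = 593·(1 - 0.824) = 104.
From dH/dt = 0: 0.0044·104 - 0.339 = 0.0474C*, so C* = 0.12/0.0474 = 2.53.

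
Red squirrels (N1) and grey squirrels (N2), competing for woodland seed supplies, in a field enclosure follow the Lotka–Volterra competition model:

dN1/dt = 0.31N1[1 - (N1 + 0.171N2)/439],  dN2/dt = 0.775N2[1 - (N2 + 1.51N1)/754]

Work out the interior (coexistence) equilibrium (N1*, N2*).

N1* ≈ 418, N2* ≈ 123

Setting both brackets to zero gives the nullclines N1 + 0.171N2 = 439 and 1.51N1 + N2 = 754.
Substituting N2 = 754 - 1.51N1 into the first: N1(1 - 0.171·1.51) = 439 - 0.171·754.
So N1* = 310/0.742 = 418, and then N2* = 754 - 1.51·418 = 123.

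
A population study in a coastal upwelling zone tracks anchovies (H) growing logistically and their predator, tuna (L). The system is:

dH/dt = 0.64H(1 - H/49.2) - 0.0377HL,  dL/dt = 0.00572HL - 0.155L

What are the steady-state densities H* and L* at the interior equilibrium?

From dL/dt = 0 with L > 0: 0.00572H* = 0.155, so H* = 27.1.
Substitute into dH/dt = 0: 0.64(1 - 27.1/49.2) = 0.0377L*.
The bracket is 0.449, giving L* = 0.288/0.0377 = 7.63.

H* ≈ 27.1, L* ≈ 7.63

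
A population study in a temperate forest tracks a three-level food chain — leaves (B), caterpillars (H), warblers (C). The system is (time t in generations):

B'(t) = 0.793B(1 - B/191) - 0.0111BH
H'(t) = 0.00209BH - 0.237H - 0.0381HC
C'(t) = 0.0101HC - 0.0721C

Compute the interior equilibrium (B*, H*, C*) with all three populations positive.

B* ≈ 172, H* ≈ 7.14, C* ≈ 3.21

From dC/dt = 0: 0.0101H* = 0.0721, so H* = 7.14.
From dB/dt = 0: 0.793(1 - B*/191) = 0.0111·7.14, giving B* = 191·(1 - 0.0999) = 172.
From dH/dt = 0: 0.00209·172 - 0.237 = 0.0381C*, so C* = 0.122/0.0381 = 3.21.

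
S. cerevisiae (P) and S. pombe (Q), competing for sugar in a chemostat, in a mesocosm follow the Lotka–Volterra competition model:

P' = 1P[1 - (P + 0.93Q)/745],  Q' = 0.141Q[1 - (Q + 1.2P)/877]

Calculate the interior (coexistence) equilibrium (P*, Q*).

Setting both brackets to zero gives the nullclines P + 0.93Q = 745 and 1.2P + Q = 877.
Substituting Q = 877 - 1.2P into the first: P(1 - 0.93·1.2) = 745 - 0.93·877.
So P* = -70.6/-0.116 = 609, and then Q* = 877 - 1.2·609 = 147.

P* ≈ 609, Q* ≈ 147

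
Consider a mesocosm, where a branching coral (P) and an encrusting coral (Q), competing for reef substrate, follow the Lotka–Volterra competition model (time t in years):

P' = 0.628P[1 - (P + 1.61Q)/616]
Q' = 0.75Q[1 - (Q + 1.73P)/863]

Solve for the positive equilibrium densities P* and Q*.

P* ≈ 433, Q* ≈ 114

Setting both brackets to zero gives the nullclines P + 1.61Q = 616 and 1.73P + Q = 863.
Substituting Q = 863 - 1.73P into the first: P(1 - 1.61·1.73) = 616 - 1.61·863.
So P* = -773/-1.79 = 433, and then Q* = 863 - 1.73·433 = 114.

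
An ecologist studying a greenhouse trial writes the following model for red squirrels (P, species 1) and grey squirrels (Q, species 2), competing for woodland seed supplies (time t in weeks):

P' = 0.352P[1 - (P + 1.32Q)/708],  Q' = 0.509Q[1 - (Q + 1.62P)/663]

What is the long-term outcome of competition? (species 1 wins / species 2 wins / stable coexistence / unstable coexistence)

unstable coexistence (outcome depends on initial conditions)

Compare the nullcline intercepts: K1/α12 = 708/1.32 = 536 < K2 = 663; K2/α21 = 663/1.62 = 409 < K1 = 708.
Since both are reversed, neither can invade when rare; the interior point is a saddle.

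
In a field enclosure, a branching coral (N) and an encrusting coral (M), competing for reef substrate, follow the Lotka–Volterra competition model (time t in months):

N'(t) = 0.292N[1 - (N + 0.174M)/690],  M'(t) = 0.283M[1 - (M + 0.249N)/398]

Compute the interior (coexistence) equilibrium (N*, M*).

N* ≈ 649, M* ≈ 236

Setting both brackets to zero gives the nullclines N + 0.174M = 690 and 0.249N + M = 398.
Substituting M = 398 - 0.249N into the first: N(1 - 0.174·0.249) = 690 - 0.174·398.
So N* = 621/0.957 = 649, and then M* = 398 - 0.249·649 = 236.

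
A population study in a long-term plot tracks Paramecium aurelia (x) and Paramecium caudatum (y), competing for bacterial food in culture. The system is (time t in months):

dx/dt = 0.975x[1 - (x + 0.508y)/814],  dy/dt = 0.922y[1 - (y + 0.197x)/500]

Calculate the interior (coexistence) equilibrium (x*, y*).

x* ≈ 622, y* ≈ 377

Setting both brackets to zero gives the nullclines x + 0.508y = 814 and 0.197x + y = 500.
Substituting y = 500 - 0.197x into the first: x(1 - 0.508·0.197) = 814 - 0.508·500.
So x* = 560/0.9 = 622, and then y* = 500 - 0.197·622 = 377.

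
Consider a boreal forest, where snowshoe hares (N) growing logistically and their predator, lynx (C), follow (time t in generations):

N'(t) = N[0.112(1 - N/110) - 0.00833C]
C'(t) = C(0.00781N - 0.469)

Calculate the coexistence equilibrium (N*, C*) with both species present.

N* ≈ 60.1, C* ≈ 6.11

From dC/dt = 0 with C > 0: 0.00781N* = 0.469, so N* = 60.1.
Substitute into dN/dt = 0: 0.112(1 - 60.1/110) = 0.00833C*.
The bracket is 0.454, giving C* = 0.0509/0.00833 = 6.11.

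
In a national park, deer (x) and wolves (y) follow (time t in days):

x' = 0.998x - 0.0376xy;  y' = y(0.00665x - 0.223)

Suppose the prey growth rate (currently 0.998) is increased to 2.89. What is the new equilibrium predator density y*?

At the interior fixed point, setting dx/dt = 0 with x > 0 fixes y* = (prey growth rate)/(xy coefficient) — independent of the other coefficients.
With the change, y* = 2.89/0.0376 = 76.9; it rises from 26.5.

y* ≈ 76.9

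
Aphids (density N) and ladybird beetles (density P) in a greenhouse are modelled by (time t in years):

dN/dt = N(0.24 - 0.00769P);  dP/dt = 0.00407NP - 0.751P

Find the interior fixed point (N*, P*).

N* ≈ 185, P* ≈ 31.2

Set dP/dt = 0 with P > 0: 0.00407N - 0.751 = 0, so N* = 0.751/0.00407 = 185.
Set dN/dt = 0 with N > 0: 0.24 - 0.00769P = 0, so P* = 0.24/0.00769 = 31.2.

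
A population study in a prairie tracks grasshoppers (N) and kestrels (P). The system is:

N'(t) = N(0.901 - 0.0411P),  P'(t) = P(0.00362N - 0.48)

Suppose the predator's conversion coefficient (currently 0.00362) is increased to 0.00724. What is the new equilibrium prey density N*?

N* ≈ 66.3

At the interior fixed point, setting dP/dt = 0 with P > 0 fixes N* = (predator death rate)/(NP coefficient) — independent of the other coefficients.
With the change, N* = 0.48/0.00724 = 66.3; it falls from 133.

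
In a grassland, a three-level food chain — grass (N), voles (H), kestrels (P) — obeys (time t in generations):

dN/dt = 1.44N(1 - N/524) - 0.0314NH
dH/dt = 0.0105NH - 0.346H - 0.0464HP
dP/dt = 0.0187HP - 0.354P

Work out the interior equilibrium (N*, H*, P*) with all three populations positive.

From dP/dt = 0: 0.0187H* = 0.354, so H* = 18.9.
From dN/dt = 0: 1.44(1 - N*/524) = 0.0314·18.9, giving N* = 524·(1 - 0.413) = 308.
From dH/dt = 0: 0.0105·308 - 0.346 = 0.0464P*, so P* = 2.88/0.0464 = 62.2.

N* ≈ 308, H* ≈ 18.9, P* ≈ 62.2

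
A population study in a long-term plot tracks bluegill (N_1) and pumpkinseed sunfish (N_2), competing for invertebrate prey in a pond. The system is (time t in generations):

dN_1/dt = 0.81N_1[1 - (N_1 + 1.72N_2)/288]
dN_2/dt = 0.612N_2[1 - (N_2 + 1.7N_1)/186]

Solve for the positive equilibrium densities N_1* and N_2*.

N_1* ≈ 16.6, N_2* ≈ 158

Setting both brackets to zero gives the nullclines N_1 + 1.72N_2 = 288 and 1.7N_1 + N_2 = 186.
Substituting N_2 = 186 - 1.7N_1 into the first: N_1(1 - 1.72·1.7) = 288 - 1.72·186.
So N_1* = -31.9/-1.92 = 16.6, and then N_2* = 186 - 1.7·16.6 = 158.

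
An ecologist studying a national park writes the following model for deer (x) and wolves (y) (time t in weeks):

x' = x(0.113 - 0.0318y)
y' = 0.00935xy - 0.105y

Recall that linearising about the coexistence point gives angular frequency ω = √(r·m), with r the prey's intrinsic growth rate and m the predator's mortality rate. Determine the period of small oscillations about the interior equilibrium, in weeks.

Here r = 0.113 and m = 0.105, so r·m = 0.0119.
ω = √0.0119 = 0.109 per week, hence T = 2π/ω ≈ 57.7 weeks.

T ≈ 57.7 weeks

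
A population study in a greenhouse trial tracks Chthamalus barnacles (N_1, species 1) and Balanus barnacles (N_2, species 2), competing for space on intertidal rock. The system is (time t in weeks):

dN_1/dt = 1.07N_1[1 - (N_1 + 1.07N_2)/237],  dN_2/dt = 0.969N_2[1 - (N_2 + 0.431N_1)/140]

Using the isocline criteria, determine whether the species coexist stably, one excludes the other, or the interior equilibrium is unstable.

Compare the nullcline intercepts: K1/α12 = 237/1.07 = 221 > K2 = 140; K2/α21 = 140/0.431 = 325 > K1 = 237.
Since both inequalities hold, each species can invade when rare, so the interior equilibrium is stable.

stable coexistence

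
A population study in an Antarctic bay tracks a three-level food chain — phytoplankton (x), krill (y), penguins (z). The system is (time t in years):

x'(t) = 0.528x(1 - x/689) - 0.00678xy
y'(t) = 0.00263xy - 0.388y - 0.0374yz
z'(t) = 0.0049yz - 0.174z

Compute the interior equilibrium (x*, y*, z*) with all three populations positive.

From dz/dt = 0: 0.0049y* = 0.174, so y* = 35.5.
From dx/dt = 0: 0.528(1 - x*/689) = 0.00678·35.5, giving x* = 689·(1 - 0.456) = 375.
From dy/dt = 0: 0.00263·375 - 0.388 = 0.0374z*, so z* = 0.598/0.0374 = 16.

x* ≈ 375, y* ≈ 35.5, z* ≈ 16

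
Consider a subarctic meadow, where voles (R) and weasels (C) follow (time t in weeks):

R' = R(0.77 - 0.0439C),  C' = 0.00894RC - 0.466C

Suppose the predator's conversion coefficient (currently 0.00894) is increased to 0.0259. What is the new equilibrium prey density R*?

R* ≈ 18

At the interior fixed point, setting dC/dt = 0 with C > 0 fixes R* = (predator death rate)/(RC coefficient) — independent of the other coefficients.
With the change, R* = 0.466/0.0259 = 18; it falls from 52.1.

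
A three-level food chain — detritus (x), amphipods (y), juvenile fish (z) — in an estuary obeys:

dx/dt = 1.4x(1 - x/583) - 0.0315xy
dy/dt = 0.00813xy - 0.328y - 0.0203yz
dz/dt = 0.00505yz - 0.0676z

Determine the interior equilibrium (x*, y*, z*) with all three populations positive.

From dz/dt = 0: 0.00505y* = 0.0676, so y* = 13.4.
From dx/dt = 0: 1.4(1 - x*/583) = 0.0315·13.4, giving x* = 583·(1 - 0.301) = 407.
From dy/dt = 0: 0.00813·407 - 0.328 = 0.0203z*, so z* = 2.98/0.0203 = 147.

x* ≈ 407, y* ≈ 13.4, z* ≈ 147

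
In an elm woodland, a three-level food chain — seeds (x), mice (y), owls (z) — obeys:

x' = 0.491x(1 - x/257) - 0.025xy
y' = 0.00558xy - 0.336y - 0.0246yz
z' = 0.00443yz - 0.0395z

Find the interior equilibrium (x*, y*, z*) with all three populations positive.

From dz/dt = 0: 0.00443y* = 0.0395, so y* = 8.92.
From dx/dt = 0: 0.491(1 - x*/257) = 0.025·8.92, giving x* = 257·(1 - 0.454) = 140.
From dy/dt = 0: 0.00558·140 - 0.336 = 0.0246z*, so z* = 0.447/0.0246 = 18.2.

x* ≈ 140, y* ≈ 8.92, z* ≈ 18.2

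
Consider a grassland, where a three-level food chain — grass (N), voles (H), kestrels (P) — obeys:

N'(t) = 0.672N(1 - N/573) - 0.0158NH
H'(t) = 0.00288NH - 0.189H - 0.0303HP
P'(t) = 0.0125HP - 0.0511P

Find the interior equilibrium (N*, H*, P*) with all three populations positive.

From dP/dt = 0: 0.0125H* = 0.0511, so H* = 4.09.
From dN/dt = 0: 0.672(1 - N*/573) = 0.0158·4.09, giving N* = 573·(1 - 0.0961) = 518.
From dH/dt = 0: 0.00288·518 - 0.189 = 0.0303P*, so P* = 1.3/0.0303 = 43.

N* ≈ 518, H* ≈ 4.09, P* ≈ 43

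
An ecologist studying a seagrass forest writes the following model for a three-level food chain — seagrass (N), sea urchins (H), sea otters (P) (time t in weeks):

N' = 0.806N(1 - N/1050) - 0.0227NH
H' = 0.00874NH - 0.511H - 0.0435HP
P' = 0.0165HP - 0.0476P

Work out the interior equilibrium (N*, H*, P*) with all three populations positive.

N* ≈ 965, H* ≈ 2.88, P* ≈ 182

From dP/dt = 0: 0.0165H* = 0.0476, so H* = 2.88.
From dN/dt = 0: 0.806(1 - N*/1050) = 0.0227·2.88, giving N* = 1050·(1 - 0.0812) = 965.
From dH/dt = 0: 0.00874·965 - 0.511 = 0.0435P*, so P* = 7.92/0.0435 = 182.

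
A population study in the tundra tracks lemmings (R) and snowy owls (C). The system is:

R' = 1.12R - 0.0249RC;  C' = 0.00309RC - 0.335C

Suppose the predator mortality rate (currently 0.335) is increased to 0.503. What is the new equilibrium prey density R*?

R* ≈ 163

At the interior fixed point, setting dC/dt = 0 with C > 0 fixes R* = (predator death rate)/(RC coefficient) — independent of the other coefficients.
With the change, R* = 0.503/0.00309 = 163; it rises from 108.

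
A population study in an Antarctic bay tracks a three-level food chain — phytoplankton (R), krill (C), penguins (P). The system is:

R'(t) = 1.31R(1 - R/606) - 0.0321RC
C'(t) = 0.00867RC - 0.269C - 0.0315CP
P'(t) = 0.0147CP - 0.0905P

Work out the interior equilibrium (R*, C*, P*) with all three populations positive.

R* ≈ 515, C* ≈ 6.16, P* ≈ 133

From dP/dt = 0: 0.0147C* = 0.0905, so C* = 6.16.
From dR/dt = 0: 1.31(1 - R*/606) = 0.0321·6.16, giving R* = 606·(1 - 0.151) = 515.
From dC/dt = 0: 0.00867·515 - 0.269 = 0.0315P*, so P* = 4.19/0.0315 = 133.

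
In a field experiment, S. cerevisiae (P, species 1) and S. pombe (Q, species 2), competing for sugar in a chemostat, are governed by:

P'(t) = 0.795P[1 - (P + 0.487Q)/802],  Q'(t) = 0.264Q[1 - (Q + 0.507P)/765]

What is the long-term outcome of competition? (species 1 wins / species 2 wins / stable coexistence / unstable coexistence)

Compare the nullcline intercepts: K1/α12 = 802/0.487 = 1650 > K2 = 765; K2/α21 = 765/0.507 = 1510 > K1 = 802.
Since both inequalities hold, each species can invade when rare, so the interior equilibrium is stable.

stable coexistence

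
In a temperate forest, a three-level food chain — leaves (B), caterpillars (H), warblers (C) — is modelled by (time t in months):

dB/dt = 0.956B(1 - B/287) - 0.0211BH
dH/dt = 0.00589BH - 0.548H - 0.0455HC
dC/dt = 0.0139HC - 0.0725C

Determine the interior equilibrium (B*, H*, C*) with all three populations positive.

B* ≈ 254, H* ≈ 5.22, C* ≈ 20.8

From dC/dt = 0: 0.0139H* = 0.0725, so H* = 5.22.
From dB/dt = 0: 0.956(1 - B*/287) = 0.0211·5.22, giving B* = 287·(1 - 0.115) = 254.
From dH/dt = 0: 0.00589·254 - 0.548 = 0.0455C*, so C* = 0.948/0.0455 = 20.8.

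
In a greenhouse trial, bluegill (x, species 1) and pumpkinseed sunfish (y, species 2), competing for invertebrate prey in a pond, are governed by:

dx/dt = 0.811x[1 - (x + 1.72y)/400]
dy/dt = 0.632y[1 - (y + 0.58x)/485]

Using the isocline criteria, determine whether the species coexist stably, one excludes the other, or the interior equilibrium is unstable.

species 2 excludes species 1

Compare the nullcline intercepts: K1/α12 = 400/1.72 = 233 < K2 = 485; K2/α21 = 485/0.58 = 836 > K1 = 400.
Since the inequalities point opposite ways, species 2 can invade but species 1 cannot.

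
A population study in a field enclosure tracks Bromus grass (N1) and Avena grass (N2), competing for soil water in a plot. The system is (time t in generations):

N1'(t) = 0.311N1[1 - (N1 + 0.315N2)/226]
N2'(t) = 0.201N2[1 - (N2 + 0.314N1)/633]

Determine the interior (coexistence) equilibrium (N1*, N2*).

Setting both brackets to zero gives the nullclines N1 + 0.315N2 = 226 and 0.314N1 + N2 = 633.
Substituting N2 = 633 - 0.314N1 into the first: N1(1 - 0.315·0.314) = 226 - 0.315·633.
So N1* = 26.6/0.901 = 29.5, and then N2* = 633 - 0.314·29.5 = 624.

N1* ≈ 29.5, N2* ≈ 624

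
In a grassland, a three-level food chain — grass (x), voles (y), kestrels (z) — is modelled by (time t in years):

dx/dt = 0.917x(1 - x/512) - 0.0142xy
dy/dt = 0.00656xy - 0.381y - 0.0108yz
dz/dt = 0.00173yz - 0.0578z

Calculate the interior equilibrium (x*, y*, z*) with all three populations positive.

From dz/dt = 0: 0.00173y* = 0.0578, so y* = 33.4.
From dx/dt = 0: 0.917(1 - x*/512) = 0.0142·33.4, giving x* = 512·(1 - 0.517) = 247.
From dy/dt = 0: 0.00656·247 - 0.381 = 0.0108z*, so z* = 1.24/0.0108 = 115.

x* ≈ 247, y* ≈ 33.4, z* ≈ 115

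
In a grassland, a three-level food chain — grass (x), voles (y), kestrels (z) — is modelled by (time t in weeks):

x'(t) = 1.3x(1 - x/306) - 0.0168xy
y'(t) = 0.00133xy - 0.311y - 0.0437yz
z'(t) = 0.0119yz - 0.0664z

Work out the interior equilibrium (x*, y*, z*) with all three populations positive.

From dz/dt = 0: 0.0119y* = 0.0664, so y* = 5.58.
From dx/dt = 0: 1.3(1 - x*/306) = 0.0168·5.58, giving x* = 306·(1 - 0.0721) = 284.
From dy/dt = 0: 0.00133·284 - 0.311 = 0.0437z*, so z* = 0.0666/0.0437 = 1.52.

x* ≈ 284, y* ≈ 5.58, z* ≈ 1.52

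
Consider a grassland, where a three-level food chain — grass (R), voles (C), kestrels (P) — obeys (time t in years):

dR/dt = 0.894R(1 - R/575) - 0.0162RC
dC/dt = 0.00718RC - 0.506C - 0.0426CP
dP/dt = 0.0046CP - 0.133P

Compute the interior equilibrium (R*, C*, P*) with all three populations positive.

R* ≈ 274, C* ≈ 28.9, P* ≈ 34.3

From dP/dt = 0: 0.0046C* = 0.133, so C* = 28.9.
From dR/dt = 0: 0.894(1 - R*/575) = 0.0162·28.9, giving R* = 575·(1 - 0.524) = 274.
From dC/dt = 0: 0.00718·274 - 0.506 = 0.0426P*, so P* = 1.46/0.0426 = 34.3.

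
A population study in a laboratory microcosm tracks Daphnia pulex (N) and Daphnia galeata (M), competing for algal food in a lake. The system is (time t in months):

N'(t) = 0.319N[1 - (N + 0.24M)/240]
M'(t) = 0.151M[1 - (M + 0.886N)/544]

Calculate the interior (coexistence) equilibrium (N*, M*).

Setting both brackets to zero gives the nullclines N + 0.24M = 240 and 0.886N + M = 544.
Substituting M = 544 - 0.886N into the first: N(1 - 0.24·0.886) = 240 - 0.24·544.
So N* = 109/0.787 = 139, and then M* = 544 - 0.886·139 = 421.

N* ≈ 139, M* ≈ 421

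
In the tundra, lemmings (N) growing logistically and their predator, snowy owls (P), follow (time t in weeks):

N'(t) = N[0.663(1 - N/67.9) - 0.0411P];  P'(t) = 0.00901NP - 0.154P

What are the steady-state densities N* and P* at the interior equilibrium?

N* ≈ 17.1, P* ≈ 12.1

From dP/dt = 0 with P > 0: 0.00901N* = 0.154, so N* = 17.1.
Substitute into dN/dt = 0: 0.663(1 - 17.1/67.9) = 0.0411P*.
The bracket is 0.748, giving P* = 0.496/0.0411 = 12.1.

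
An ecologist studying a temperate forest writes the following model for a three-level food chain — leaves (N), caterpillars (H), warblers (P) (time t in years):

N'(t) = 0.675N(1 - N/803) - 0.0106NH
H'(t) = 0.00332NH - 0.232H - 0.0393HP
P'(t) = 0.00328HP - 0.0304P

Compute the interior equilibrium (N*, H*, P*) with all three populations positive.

From dP/dt = 0: 0.00328H* = 0.0304, so H* = 9.27.
From dN/dt = 0: 0.675(1 - N*/803) = 0.0106·9.27, giving N* = 803·(1 - 0.146) = 686.
From dH/dt = 0: 0.00332·686 - 0.232 = 0.0393P*, so P* = 2.05/0.0393 = 52.1.

N* ≈ 686, H* ≈ 9.27, P* ≈ 52.1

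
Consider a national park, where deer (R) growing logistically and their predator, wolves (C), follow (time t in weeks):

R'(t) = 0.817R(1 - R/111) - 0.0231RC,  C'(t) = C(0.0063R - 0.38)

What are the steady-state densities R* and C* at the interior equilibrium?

R* ≈ 60.3, C* ≈ 16.1

From dC/dt = 0 with C > 0: 0.0063R* = 0.38, so R* = 60.3.
Substitute into dR/dt = 0: 0.817(1 - 60.3/111) = 0.0231C*.
The bracket is 0.457, giving C* = 0.373/0.0231 = 16.1.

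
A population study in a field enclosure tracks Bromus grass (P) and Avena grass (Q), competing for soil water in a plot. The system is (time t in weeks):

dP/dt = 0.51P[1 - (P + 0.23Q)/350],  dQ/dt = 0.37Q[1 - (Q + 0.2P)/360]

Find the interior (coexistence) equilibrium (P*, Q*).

P* ≈ 280, Q* ≈ 304

Setting both brackets to zero gives the nullclines P + 0.23Q = 350 and 0.2P + Q = 360.
Substituting Q = 360 - 0.2P into the first: P(1 - 0.23·0.2) = 350 - 0.23·360.
So P* = 267/0.954 = 280, and then Q* = 360 - 0.2·280 = 304.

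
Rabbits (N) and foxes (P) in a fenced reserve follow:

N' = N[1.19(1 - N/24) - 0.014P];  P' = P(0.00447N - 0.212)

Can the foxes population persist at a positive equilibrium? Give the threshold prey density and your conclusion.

The predator equation gives dP/dt > 0 only when N > 0.212/0.00447 = 47.4.
Without the predator, N → K = 24. Since 24 < 47.4, the predator cannot invade.

Threshold N = 47.4; K < 47.4, so no, the predator goes extinct.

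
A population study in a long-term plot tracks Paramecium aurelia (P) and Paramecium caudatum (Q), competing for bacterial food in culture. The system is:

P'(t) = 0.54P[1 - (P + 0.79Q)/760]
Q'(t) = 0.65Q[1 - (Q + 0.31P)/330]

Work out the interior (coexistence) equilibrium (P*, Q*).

Setting both brackets to zero gives the nullclines P + 0.79Q = 760 and 0.31P + Q = 330.
Substituting Q = 330 - 0.31P into the first: P(1 - 0.79·0.31) = 760 - 0.79·330.
So P* = 499/0.755 = 661, and then Q* = 330 - 0.31·661 = 125.

P* ≈ 661, Q* ≈ 125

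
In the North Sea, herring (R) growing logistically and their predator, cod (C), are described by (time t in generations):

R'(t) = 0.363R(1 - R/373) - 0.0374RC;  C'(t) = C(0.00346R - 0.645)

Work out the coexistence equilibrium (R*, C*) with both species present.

R* ≈ 186, C* ≈ 4.86

From dC/dt = 0 with C > 0: 0.00346R* = 0.645, so R* = 186.
Substitute into dR/dt = 0: 0.363(1 - 186/373) = 0.0374C*.
The bracket is 0.5, giving C* = 0.182/0.0374 = 4.86.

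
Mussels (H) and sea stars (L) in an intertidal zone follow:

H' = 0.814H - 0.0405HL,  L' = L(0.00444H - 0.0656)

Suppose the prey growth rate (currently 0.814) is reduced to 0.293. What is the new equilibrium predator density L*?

At the interior fixed point, setting dH/dt = 0 with H > 0 fixes L* = (prey growth rate)/(HL coefficient) — independent of the other coefficients.
With the change, L* = 0.293/0.0405 = 7.23; it falls from 20.1.

L* ≈ 7.23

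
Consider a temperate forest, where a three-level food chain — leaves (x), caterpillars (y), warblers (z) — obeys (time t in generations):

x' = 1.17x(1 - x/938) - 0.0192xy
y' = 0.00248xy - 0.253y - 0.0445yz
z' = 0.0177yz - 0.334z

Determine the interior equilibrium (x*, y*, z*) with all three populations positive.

x* ≈ 648, y* ≈ 18.9, z* ≈ 30.4

From dz/dt = 0: 0.0177y* = 0.334, so y* = 18.9.
From dx/dt = 0: 1.17(1 - x*/938) = 0.0192·18.9, giving x* = 938·(1 - 0.31) = 648.
From dy/dt = 0: 0.00248·648 - 0.253 = 0.0445z*, so z* = 1.35/0.0445 = 30.4.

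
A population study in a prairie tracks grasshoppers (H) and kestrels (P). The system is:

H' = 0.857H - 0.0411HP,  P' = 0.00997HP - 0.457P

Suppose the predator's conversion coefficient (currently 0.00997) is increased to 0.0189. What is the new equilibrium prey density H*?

H* ≈ 24.2

At the interior fixed point, setting dP/dt = 0 with P > 0 fixes H* = (predator death rate)/(HP coefficient) — independent of the other coefficients.
With the change, H* = 0.457/0.0189 = 24.2; it falls from 45.8.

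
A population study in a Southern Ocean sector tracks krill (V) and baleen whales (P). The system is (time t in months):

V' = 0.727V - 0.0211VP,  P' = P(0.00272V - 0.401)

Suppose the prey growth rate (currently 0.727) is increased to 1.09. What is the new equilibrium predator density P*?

P* ≈ 51.7

At the interior fixed point, setting dV/dt = 0 with V > 0 fixes P* = (prey growth rate)/(VP coefficient) — independent of the other coefficients.
With the change, P* = 1.09/0.0211 = 51.7; it rises from 34.5.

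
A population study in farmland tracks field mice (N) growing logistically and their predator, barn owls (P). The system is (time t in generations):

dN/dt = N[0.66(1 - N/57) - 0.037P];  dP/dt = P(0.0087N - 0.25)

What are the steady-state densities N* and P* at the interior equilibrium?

From dP/dt = 0 with P > 0: 0.0087N* = 0.25, so N* = 28.7.
Substitute into dN/dt = 0: 0.66(1 - 28.7/57) = 0.037P*.
The bracket is 0.496, giving P* = 0.327/0.037 = 8.85.

N* ≈ 28.7, P* ≈ 8.85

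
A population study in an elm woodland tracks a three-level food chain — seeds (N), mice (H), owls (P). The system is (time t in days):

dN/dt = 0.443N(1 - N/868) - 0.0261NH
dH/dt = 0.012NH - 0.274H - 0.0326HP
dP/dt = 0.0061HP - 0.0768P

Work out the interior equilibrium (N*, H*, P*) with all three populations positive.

N* ≈ 224, H* ≈ 12.6, P* ≈ 74.1

From dP/dt = 0: 0.0061H* = 0.0768, so H* = 12.6.
From dN/dt = 0: 0.443(1 - N*/868) = 0.0261·12.6, giving N* = 868·(1 - 0.742) = 224.
From dH/dt = 0: 0.012·224 - 0.274 = 0.0326P*, so P* = 2.42/0.0326 = 74.1.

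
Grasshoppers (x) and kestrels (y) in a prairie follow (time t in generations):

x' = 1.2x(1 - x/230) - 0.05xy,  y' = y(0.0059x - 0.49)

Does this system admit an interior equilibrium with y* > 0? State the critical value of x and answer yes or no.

The predator equation gives dy/dt > 0 only when x > 0.49/0.0059 = 83.1.
Without the predator, x → K = 230. Since 230 > 83.1, the predator can invade and persist.

Threshold x = 83.1; K > 83.1, so yes, the predator persists.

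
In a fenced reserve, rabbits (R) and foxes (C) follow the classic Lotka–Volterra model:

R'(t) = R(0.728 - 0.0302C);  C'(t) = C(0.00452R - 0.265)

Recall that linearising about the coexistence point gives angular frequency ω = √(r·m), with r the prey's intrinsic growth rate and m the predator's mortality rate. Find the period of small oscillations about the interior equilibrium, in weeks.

T ≈ 14.3 weeks

Here r = 0.728 and m = 0.265, so r·m = 0.193.
ω = √0.193 = 0.439 per week, hence T = 2π/ω ≈ 14.3 weeks.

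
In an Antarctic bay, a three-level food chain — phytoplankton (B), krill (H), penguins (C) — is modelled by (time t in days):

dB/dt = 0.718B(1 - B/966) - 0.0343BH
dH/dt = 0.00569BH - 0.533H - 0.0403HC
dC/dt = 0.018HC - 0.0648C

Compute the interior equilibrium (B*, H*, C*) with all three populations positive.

B* ≈ 800, H* ≈ 3.6, C* ≈ 99.7

From dC/dt = 0: 0.018H* = 0.0648, so H* = 3.6.
From dB/dt = 0: 0.718(1 - B*/966) = 0.0343·3.6, giving B* = 966·(1 - 0.172) = 800.
From dH/dt = 0: 0.00569·800 - 0.533 = 0.0403C*, so C* = 4.02/0.0403 = 99.7.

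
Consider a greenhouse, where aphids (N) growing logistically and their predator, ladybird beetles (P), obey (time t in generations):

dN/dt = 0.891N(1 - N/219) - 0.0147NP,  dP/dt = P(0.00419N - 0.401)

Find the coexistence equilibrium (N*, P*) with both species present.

From dP/dt = 0 with P > 0: 0.00419N* = 0.401, so N* = 95.7.
Substitute into dN/dt = 0: 0.891(1 - 95.7/219) = 0.0147P*.
The bracket is 0.563, giving P* = 0.502/0.0147 = 34.1.

N* ≈ 95.7, P* ≈ 34.1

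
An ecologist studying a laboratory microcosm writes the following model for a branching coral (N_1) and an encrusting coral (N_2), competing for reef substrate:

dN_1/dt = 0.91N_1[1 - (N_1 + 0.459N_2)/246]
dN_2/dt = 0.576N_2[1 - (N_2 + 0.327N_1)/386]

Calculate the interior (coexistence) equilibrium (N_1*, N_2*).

N_1* ≈ 81, N_2* ≈ 360

Setting both brackets to zero gives the nullclines N_1 + 0.459N_2 = 246 and 0.327N_1 + N_2 = 386.
Substituting N_2 = 386 - 0.327N_1 into the first: N_1(1 - 0.459·0.327) = 246 - 0.459·386.
So N_1* = 68.8/0.85 = 81, and then N_2* = 386 - 0.327·81 = 360.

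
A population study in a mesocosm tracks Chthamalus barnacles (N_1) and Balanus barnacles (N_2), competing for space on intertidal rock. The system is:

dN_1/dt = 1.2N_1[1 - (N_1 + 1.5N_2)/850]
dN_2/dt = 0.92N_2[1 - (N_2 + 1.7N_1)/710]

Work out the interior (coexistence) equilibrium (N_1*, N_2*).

N_1* ≈ 139, N_2* ≈ 474

Setting both brackets to zero gives the nullclines N_1 + 1.5N_2 = 850 and 1.7N_1 + N_2 = 710.
Substituting N_2 = 710 - 1.7N_1 into the first: N_1(1 - 1.5·1.7) = 850 - 1.5·710.
So N_1* = -215/-1.55 = 139, and then N_2* = 710 - 1.7·139 = 474.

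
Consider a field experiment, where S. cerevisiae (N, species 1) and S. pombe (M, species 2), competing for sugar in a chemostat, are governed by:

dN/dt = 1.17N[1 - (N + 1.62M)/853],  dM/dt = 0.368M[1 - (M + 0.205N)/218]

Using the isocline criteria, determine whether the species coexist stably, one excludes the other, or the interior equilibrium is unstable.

stable coexistence

Compare the nullcline intercepts: K1/α12 = 853/1.62 = 527 > K2 = 218; K2/α21 = 218/0.205 = 1060 > K1 = 853.
Since both inequalities hold, each species can invade when rare, so the interior equilibrium is stable.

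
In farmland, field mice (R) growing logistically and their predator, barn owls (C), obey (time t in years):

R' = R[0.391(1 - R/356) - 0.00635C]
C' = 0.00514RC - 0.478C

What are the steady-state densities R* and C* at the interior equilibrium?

From dC/dt = 0 with C > 0: 0.00514R* = 0.478, so R* = 93.
Substitute into dR/dt = 0: 0.391(1 - 93/356) = 0.00635C*.
The bracket is 0.739, giving C* = 0.289/0.00635 = 45.5.

R* ≈ 93, C* ≈ 45.5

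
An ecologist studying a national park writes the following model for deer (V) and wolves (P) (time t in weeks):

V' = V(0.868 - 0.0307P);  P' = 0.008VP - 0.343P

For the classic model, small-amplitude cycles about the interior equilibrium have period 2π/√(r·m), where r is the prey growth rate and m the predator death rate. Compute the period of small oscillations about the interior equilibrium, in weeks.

Here r = 0.868 and m = 0.343, so r·m = 0.298.
ω = √0.298 = 0.546 per week, hence T = 2π/ω ≈ 11.5 weeks.

T ≈ 11.5 weeks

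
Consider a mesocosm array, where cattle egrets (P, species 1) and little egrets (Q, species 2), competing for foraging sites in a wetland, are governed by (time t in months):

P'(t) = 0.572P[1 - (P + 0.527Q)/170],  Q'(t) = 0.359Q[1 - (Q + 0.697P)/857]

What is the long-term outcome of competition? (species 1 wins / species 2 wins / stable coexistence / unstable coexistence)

Compare the nullcline intercepts: K1/α12 = 170/0.527 = 323 < K2 = 857; K2/α21 = 857/0.697 = 1230 > K1 = 170.
Since the inequalities point opposite ways, species 2 can invade but species 1 cannot.

species 2 excludes species 1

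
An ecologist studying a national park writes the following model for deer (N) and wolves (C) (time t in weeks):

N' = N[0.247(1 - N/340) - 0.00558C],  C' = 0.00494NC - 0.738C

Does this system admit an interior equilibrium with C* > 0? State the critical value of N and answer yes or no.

The predator equation gives dC/dt > 0 only when N > 0.738/0.00494 = 149.
Without the predator, N → K = 340. Since 340 > 149, the predator can invade and persist.

Threshold N = 149; K > 149, so yes, the predator persists.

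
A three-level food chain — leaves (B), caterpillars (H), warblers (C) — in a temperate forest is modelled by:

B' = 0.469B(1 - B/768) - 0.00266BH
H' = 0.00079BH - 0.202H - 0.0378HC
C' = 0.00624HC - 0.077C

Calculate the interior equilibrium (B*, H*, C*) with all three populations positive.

From dC/dt = 0: 0.00624H* = 0.077, so H* = 12.3.
From dB/dt = 0: 0.469(1 - B*/768) = 0.00266·12.3, giving B* = 768·(1 - 0.07) = 714.
From dH/dt = 0: 0.00079·714 - 0.202 = 0.0378C*, so C* = 0.362/0.0378 = 9.58.

B* ≈ 714, H* ≈ 12.3, C* ≈ 9.58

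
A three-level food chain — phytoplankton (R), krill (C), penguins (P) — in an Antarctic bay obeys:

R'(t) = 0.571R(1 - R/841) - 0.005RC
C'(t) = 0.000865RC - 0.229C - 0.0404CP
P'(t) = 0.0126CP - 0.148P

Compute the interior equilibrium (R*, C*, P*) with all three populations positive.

From dP/dt = 0: 0.0126C* = 0.148, so C* = 11.7.
From dR/dt = 0: 0.571(1 - R*/841) = 0.005·11.7, giving R* = 841·(1 - 0.103) = 754.
From dC/dt = 0: 0.000865·754 - 0.229 = 0.0404P*, so P* = 0.424/0.0404 = 10.5.

R* ≈ 754, C* ≈ 11.7, P* ≈ 10.5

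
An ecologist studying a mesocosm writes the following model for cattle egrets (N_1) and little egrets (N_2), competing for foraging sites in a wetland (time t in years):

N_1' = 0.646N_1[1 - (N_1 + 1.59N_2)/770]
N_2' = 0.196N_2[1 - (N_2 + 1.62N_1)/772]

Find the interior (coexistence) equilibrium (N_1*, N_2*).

Setting both brackets to zero gives the nullclines N_1 + 1.59N_2 = 770 and 1.62N_1 + N_2 = 772.
Substituting N_2 = 772 - 1.62N_1 into the first: N_1(1 - 1.59·1.62) = 770 - 1.59·772.
So N_1* = -457/-1.58 = 290, and then N_2* = 772 - 1.62·290 = 302.

N_1* ≈ 290, N_2* ≈ 302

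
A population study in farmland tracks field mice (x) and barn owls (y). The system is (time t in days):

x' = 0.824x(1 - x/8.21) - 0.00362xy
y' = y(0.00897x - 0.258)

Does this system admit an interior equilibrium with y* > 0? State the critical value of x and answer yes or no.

The predator equation gives dy/dt > 0 only when x > 0.258/0.00897 = 28.8.
Without the predator, x → K = 8.21. Since 8.21 < 28.8, the predator cannot invade.

Threshold x = 28.8; K < 28.8, so no, the predator goes extinct.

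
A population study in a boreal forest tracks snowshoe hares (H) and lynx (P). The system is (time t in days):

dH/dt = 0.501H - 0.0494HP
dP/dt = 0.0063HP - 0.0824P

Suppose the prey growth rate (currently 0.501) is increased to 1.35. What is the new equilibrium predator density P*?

At the interior fixed point, setting dH/dt = 0 with H > 0 fixes P* = (prey growth rate)/(HP coefficient) — independent of the other coefficients.
With the change, P* = 1.35/0.0494 = 27.3; it rises from 10.1.

P* ≈ 27.3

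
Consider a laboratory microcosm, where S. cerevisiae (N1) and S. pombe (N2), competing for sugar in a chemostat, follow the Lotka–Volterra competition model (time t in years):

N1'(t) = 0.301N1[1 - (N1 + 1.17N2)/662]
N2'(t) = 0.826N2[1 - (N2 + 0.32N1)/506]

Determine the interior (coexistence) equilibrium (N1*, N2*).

N1* ≈ 112, N2* ≈ 470

Setting both brackets to zero gives the nullclines N1 + 1.17N2 = 662 and 0.32N1 + N2 = 506.
Substituting N2 = 506 - 0.32N1 into the first: N1(1 - 1.17·0.32) = 662 - 1.17·506.
So N1* = 70/0.626 = 112, and then N2* = 506 - 0.32·112 = 470.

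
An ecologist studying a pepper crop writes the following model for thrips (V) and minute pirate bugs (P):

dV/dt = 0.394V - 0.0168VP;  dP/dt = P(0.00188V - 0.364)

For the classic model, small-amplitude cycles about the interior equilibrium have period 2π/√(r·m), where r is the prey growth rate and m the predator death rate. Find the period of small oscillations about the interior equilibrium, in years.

Here r = 0.394 and m = 0.364, so r·m = 0.143.
ω = √0.143 = 0.379 per year, hence T = 2π/ω ≈ 16.6 years.

T ≈ 16.6 years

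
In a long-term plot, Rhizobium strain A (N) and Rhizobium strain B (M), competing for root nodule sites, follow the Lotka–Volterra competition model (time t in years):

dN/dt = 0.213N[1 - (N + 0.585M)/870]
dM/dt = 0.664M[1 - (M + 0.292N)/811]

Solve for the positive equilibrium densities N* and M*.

N* ≈ 477, M* ≈ 672

Setting both brackets to zero gives the nullclines N + 0.585M = 870 and 0.292N + M = 811.
Substituting M = 811 - 0.292N into the first: N(1 - 0.585·0.292) = 870 - 0.585·811.
So N* = 396/0.829 = 477, and then M* = 811 - 0.292·477 = 672.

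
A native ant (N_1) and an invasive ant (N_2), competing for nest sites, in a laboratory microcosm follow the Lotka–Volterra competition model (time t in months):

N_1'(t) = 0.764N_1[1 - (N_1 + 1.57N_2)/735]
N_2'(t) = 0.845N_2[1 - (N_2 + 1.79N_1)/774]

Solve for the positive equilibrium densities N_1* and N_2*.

N_1* ≈ 265, N_2* ≈ 299

Setting both brackets to zero gives the nullclines N_1 + 1.57N_2 = 735 and 1.79N_1 + N_2 = 774.
Substituting N_2 = 774 - 1.79N_1 into the first: N_1(1 - 1.57·1.79) = 735 - 1.57·774.
So N_1* = -480/-1.81 = 265, and then N_2* = 774 - 1.79·265 = 299.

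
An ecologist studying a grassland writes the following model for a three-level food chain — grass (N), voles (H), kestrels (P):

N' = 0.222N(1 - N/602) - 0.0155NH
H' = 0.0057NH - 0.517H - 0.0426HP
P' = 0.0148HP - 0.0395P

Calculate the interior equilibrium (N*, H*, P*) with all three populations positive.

From dP/dt = 0: 0.0148H* = 0.0395, so H* = 2.67.
From dN/dt = 0: 0.222(1 - N*/602) = 0.0155·2.67, giving N* = 602·(1 - 0.186) = 490.
From dH/dt = 0: 0.0057·490 - 0.517 = 0.0426P*, so P* = 2.27/0.0426 = 53.4.

N* ≈ 490, H* ≈ 2.67, P* ≈ 53.4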